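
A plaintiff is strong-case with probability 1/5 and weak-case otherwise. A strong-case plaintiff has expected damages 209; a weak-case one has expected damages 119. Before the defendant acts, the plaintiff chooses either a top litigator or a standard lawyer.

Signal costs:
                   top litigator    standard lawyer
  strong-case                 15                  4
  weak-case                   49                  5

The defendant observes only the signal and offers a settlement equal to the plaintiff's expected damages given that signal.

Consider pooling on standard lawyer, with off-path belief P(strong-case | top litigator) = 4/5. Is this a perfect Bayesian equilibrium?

At the pooled signal (standard lawyer) the defendant holds the prior 1/5 and pays 1/5·209 + 4/5·119 = 137. Off-path (top litigator) belief 4/5 gives 4/5·209 + 1/5·119 = 191.
Strong-case: standard lawyer gives 137 − 4 = 133; top litigator gives 191 − 15 = 176. Deviates. ✗
Weak-case: standard lawyer gives 137 − 5 = 132; top litigator gives 191 − 49 = 142. Deviates. ✗

No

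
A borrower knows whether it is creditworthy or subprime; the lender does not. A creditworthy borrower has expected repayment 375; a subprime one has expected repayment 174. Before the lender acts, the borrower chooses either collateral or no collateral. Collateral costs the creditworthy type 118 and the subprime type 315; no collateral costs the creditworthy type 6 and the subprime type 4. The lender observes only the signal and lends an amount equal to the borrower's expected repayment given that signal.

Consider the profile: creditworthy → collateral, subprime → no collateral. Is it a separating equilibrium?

If types separate, collateral earns payment 375 and no collateral earns 174.
Creditworthy: collateral gives 375 − 118 = 257; no collateral gives 174 − 6 = 168. No deviation. ✓
Subprime: no collateral gives 174 − 4 = 170; collateral gives 375 − 315 = 60. No deviation. ✓
Neither type gains from mimicking the other.

Yes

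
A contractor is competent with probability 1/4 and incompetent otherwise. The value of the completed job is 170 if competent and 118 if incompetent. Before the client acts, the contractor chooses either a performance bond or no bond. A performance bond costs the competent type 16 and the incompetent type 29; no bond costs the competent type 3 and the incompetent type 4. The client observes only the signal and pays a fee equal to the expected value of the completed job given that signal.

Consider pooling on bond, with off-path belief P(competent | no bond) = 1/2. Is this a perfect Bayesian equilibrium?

No

At the pooled signal (bond) the client holds the prior 1/4 and pays 1/4·170 + 3/4·118 = 131. Off-path (no bond) belief 1/2 gives 1/2·170 + 1/2·118 = 144.
Competent: bond gives 131 − 16 = 115; no bond gives 144 − 3 = 141. Deviates. ✗
Incompetent: bond gives 131 − 29 = 102; no bond gives 144 − 4 = 140. Deviates. ✗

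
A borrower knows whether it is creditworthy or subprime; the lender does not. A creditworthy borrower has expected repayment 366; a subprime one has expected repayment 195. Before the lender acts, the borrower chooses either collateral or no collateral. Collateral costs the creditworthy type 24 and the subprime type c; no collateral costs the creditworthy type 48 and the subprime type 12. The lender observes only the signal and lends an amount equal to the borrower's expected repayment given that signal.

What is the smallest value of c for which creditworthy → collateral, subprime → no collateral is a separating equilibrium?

183

Under separation: collateral → creditworthy (pays 366); no collateral → subprime (pays 195).
Creditworthy: 366 − 24 = 342 ≥ 195 − 48 = 147. Holds regardless of c. ✓
Subprime: 195 − 12 ≥ 366 − c, so c ≥ 366 − 183 = 183.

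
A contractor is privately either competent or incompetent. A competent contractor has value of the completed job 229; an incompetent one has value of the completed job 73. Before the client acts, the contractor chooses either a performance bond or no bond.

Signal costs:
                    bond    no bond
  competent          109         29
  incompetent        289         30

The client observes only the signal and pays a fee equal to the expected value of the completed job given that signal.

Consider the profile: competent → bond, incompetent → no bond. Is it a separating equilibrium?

Yes

If types separate, bond earns payment 229 and no bond earns 73.
Competent: bond gives 229 − 109 = 120; no bond gives 73 − 29 = 44. No deviation. ✓
Incompetent: no bond gives 73 − 30 = 43; bond gives 229 − 289 = -60. No deviation. ✓
Neither type gains from mimicking the other.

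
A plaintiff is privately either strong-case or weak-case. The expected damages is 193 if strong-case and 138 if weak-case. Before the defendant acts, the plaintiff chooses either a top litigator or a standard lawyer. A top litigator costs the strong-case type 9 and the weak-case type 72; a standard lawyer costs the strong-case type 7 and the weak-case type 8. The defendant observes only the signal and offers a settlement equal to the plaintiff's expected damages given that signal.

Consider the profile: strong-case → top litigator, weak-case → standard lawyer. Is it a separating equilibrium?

Under separation the defendant infers type exactly: top litigator → strong-case (pays 193), standard lawyer → weak-case (pays 138).
Strong-case: top litigator gives 193 − 9 = 184; standard lawyer gives 138 − 7 = 131. No deviation. ✓
Weak-case: standard lawyer gives 138 − 8 = 130; top litigator gives 193 − 72 = 121. No deviation. ✓
Neither type gains from mimicking the other.

Yes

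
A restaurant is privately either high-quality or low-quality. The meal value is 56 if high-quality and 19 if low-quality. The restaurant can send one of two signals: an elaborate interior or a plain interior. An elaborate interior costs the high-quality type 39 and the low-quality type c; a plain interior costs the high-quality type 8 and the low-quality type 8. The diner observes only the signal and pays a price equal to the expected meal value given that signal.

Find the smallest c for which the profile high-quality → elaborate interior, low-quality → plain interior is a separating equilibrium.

45

Under separation: elaborate interior → high-quality (pays 56); plain interior → low-quality (pays 19).
High-quality: 56 − 39 = 17 ≥ 19 − 8 = 11. Holds regardless of c. ✓
Low-quality: 19 − 8 ≥ 56 − c, so c ≥ 56 − 11 = 45.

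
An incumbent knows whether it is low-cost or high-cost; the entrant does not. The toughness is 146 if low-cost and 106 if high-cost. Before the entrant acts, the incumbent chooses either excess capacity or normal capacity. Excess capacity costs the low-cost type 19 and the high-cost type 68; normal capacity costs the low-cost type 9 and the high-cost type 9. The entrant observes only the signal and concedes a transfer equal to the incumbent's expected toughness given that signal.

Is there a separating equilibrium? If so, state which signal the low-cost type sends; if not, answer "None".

excess capacity

Try low-cost → excess capacity, high-cost → normal capacity:
  If types separate, excess capacity earns payment 146 and normal capacity earns 106.
  Low-cost: excess capacity gives 146 − 19 = 127; normal capacity gives 106 − 9 = 97. No deviation. ✓
  High-cost: normal capacity gives 106 − 9 = 97; excess capacity gives 146 − 68 = 78. No deviation. ✓
Both hold — the low-cost type sends excess capacity.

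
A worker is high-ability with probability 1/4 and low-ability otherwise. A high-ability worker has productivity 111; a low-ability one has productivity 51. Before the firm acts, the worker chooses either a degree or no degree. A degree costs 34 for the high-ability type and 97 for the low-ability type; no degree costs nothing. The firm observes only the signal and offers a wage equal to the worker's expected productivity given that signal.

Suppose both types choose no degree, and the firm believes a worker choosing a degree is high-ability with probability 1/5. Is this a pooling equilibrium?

Yes

On the equilibrium path (no degree) the firm holds the prior 1/4 and pays 1/4·111 + 3/4·51 = 66. Off-path (degree) belief 1/5 gives 1/5·111 + 4/5·51 = 63.
High-ability: no degree gives 66 − 0 = 66; degree gives 63 − 34 = 29. Stays. ✓
Low-ability: no degree gives 66 − 0 = 66; degree gives 63 − 97 = -34. Stays. ✓
Beliefs are Bayes-consistent on-path and both types best-respond.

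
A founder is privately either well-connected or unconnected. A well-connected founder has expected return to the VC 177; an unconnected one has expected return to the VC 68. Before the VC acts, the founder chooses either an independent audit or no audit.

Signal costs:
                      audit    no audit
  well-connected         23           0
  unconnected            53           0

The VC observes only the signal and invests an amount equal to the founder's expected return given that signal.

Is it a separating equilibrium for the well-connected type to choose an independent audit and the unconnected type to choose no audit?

No

If types separate, audit earns payment 177 and no audit earns 68.
Well-connected: audit gives 177 − 23 = 154; no audit gives 68 − 0 = 68. No deviation. ✓
Unconnected: no audit gives 68 − 0 = 68; audit gives 177 − 53 = 124. Would deviate. ✗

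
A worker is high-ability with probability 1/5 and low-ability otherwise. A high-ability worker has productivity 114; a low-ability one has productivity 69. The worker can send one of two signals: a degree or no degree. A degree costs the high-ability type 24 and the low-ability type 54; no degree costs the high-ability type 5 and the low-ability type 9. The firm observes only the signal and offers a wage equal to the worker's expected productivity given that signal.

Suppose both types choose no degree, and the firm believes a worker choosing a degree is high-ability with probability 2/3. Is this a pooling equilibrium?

At the pooled signal (no degree) the firm holds the prior 1/5 and pays 1/5·114 + 4/5·69 = 78. Off-path (degree) belief 2/3 gives 2/3·114 + 1/3·69 = 99.
High-ability: no degree gives 78 − 5 = 73; degree gives 99 − 24 = 75. Deviates. ✗
Low-ability: no degree gives 78 − 9 = 69; degree gives 99 − 54 = 45. Stays. ✓

No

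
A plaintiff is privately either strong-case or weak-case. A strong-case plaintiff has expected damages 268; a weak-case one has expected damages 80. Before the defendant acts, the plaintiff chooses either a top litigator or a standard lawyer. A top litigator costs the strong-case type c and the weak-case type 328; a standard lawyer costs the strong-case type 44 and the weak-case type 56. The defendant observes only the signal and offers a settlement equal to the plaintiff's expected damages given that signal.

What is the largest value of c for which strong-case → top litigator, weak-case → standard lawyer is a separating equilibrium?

232

Under separation: top litigator → strong-case (pays 268); standard lawyer → weak-case (pays 80).
Weak-case: 80 − 56 = 24 ≥ 268 − 328 = -60. Holds regardless of c. ✓
Strong-case: 268 − c ≥ 80 − 44, so c ≤ 268 − 36 = 232.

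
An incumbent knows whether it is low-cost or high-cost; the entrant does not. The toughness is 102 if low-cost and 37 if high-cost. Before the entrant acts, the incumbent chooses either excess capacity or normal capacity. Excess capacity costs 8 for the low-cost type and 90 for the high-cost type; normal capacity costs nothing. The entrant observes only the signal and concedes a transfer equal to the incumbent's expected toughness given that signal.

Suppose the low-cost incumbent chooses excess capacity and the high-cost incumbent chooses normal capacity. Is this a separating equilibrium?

Yes

If types separate, excess capacity earns payment 102 and normal capacity earns 37.
Low-cost: excess capacity gives 102 − 8 = 94; normal capacity gives 37 − 0 = 37. No deviation. ✓
High-cost: normal capacity gives 37 − 0 = 37; excess capacity gives 102 − 90 = 12. No deviation. ✓
Both incentive constraints hold.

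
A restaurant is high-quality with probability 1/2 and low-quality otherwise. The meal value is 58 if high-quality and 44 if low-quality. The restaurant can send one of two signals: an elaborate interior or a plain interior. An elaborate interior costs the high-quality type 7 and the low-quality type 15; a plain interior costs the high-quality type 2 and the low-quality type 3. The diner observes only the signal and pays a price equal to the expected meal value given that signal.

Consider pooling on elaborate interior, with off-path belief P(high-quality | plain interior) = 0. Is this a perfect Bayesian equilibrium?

No

On the equilibrium path (elaborate interior) the diner holds the prior 1/2 and pays 1/2·58 + 1/2·44 = 51. Off-path (plain interior) belief 0 gives 0·58 + 1·44 = 44.
High-quality: elaborate interior gives 51 − 7 = 44; plain interior gives 44 − 2 = 42. Stays. ✓
Low-quality: elaborate interior gives 51 − 15 = 36; plain interior gives 44 − 3 = 41. Deviates. ✗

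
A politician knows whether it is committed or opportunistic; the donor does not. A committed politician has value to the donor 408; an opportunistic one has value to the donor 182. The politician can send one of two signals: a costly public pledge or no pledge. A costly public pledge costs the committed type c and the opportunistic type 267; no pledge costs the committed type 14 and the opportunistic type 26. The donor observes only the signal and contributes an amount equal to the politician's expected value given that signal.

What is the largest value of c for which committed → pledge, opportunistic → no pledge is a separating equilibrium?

240

Under separation: pledge → committed (pays 408); no pledge → opportunistic (pays 182).
Opportunistic: 182 − 26 = 156 ≥ 408 − 267 = 141. Holds regardless of c. ✓
Committed: 408 − c ≥ 182 − 14, so c ≤ 408 − 168 = 240.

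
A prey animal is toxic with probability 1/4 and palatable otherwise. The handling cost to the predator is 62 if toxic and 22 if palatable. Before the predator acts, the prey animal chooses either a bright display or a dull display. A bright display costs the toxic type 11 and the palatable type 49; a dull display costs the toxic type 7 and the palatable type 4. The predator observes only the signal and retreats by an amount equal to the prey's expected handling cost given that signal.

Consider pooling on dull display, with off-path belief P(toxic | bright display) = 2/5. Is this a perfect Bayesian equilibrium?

No

At the pooled signal (dull display) the predator holds the prior 1/4 and pays 1/4·62 + 3/4·22 = 32. Off-path (bright display) belief 2/5 gives 2/5·62 + 3/5·22 = 38.
Toxic: dull display gives 32 − 7 = 25; bright display gives 38 − 11 = 27. Deviates. ✗
Palatable: dull display gives 32 − 4 = 28; bright display gives 38 − 49 = -11. Stays. ✓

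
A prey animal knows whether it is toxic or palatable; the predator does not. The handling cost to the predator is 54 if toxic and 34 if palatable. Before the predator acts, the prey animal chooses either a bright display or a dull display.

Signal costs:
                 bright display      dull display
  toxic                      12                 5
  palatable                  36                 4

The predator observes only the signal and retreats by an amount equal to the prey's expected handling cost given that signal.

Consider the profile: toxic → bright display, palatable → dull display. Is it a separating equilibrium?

Under separation the predator infers type exactly: bright display → toxic (pays 54), dull display → palatable (pays 34).
Toxic: bright display gives 54 − 12 = 42; dull display gives 34 − 5 = 29. No deviation. ✓
Palatable: dull display gives 34 − 4 = 30; bright display gives 54 − 36 = 18. No deviation. ✓
Both incentive constraints hold.

Yes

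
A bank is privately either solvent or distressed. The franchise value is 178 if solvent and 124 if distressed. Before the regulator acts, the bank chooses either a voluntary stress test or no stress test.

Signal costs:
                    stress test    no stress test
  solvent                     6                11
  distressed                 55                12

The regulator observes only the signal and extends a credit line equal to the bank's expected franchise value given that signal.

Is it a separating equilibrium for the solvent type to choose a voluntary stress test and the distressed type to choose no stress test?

If types separate, stress test earns payment 178 and no stress test earns 124.
Solvent: stress test gives 178 − 6 = 172; no stress test gives 124 − 11 = 113. No deviation. ✓
Distressed: no stress test gives 124 − 12 = 112; stress test gives 178 − 55 = 123. Would deviate. ✗

No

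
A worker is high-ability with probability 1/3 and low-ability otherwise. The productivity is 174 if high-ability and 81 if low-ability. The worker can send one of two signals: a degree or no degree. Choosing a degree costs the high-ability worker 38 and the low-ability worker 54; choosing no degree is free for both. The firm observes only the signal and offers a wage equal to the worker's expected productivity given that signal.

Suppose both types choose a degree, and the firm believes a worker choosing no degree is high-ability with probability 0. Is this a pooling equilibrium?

No

On the equilibrium path (degree) the firm holds the prior 1/3 and pays 1/3·174 + 2/3·81 = 112. Off-path (no degree) belief 0 gives 0·174 + 1·81 = 81.
High-ability: degree gives 112 − 38 = 74; no degree gives 81 − 0 = 81. Deviates. ✗
Low-ability: degree gives 112 − 54 = 58; no degree gives 81 − 0 = 81. Deviates. ✗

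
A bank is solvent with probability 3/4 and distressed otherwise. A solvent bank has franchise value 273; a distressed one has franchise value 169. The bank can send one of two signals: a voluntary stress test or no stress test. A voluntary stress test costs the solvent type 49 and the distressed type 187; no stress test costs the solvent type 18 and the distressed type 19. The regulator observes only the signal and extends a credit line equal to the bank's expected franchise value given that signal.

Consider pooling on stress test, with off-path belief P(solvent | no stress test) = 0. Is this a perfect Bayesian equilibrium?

On the equilibrium path (stress test) the regulator holds the prior 3/4 and pays 3/4·273 + 1/4·169 = 247. Off-path (no stress test) belief 0 gives 0·273 + 1·169 = 169.
Solvent: stress test gives 247 − 49 = 198; no stress test gives 169 − 18 = 151. Stays. ✓
Distressed: stress test gives 247 − 187 = 60; no stress test gives 169 − 19 = 150. Deviates. ✗

No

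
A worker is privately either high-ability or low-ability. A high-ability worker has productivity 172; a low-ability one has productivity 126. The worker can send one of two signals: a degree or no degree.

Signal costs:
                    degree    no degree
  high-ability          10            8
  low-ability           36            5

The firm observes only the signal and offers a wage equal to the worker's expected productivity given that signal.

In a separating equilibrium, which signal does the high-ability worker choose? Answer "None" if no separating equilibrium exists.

None

Try high-ability → degree, low-ability → no degree:
  If types separate, degree earns payment 172 and no degree earns 126.
  High-ability: degree gives 172 − 10 = 162; no degree gives 126 − 8 = 118. No deviation. ✓
  Low-ability: no degree gives 126 − 5 = 121; degree gives 172 − 36 = 136. Would deviate. ✗
Try high-ability → no degree, low-ability → degree:
  If types separate, no degree earns payment 172 and degree earns 126.
  High-ability: no degree gives 172 − 8 = 164; degree gives 126 − 10 = 116. No deviation. ✓
  Low-ability: degree gives 126 − 36 = 90; no degree gives 172 − 5 = 167. Would deviate. ✗
Neither assignment is incentive-compatible.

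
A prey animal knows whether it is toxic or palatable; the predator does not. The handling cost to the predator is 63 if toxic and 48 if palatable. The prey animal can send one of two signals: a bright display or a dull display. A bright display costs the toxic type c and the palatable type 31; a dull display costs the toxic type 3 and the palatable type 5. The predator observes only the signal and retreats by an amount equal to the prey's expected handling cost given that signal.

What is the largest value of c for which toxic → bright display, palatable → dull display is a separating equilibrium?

Under separation: bright display → toxic (pays 63); dull display → palatable (pays 48).
Palatable: 48 − 5 = 43 ≥ 63 − 31 = 32. Holds regardless of c. ✓
Toxic: 63 − c ≥ 48 − 3, so c ≤ 63 − 45 = 18.

18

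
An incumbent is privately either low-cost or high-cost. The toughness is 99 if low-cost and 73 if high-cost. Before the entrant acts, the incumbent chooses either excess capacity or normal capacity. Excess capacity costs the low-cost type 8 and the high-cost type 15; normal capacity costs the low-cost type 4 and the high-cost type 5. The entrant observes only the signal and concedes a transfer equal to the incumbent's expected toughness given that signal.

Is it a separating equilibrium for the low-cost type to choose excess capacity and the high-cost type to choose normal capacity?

No

Under separation the entrant infers type exactly: excess capacity → low-cost (pays 99), normal capacity → high-cost (pays 73).
Low-cost: excess capacity gives 99 − 8 = 91; normal capacity gives 73 − 4 = 69. No deviation. ✓
High-cost: normal capacity gives 73 − 5 = 68; excess capacity gives 99 − 15 = 84. Would deviate. ✗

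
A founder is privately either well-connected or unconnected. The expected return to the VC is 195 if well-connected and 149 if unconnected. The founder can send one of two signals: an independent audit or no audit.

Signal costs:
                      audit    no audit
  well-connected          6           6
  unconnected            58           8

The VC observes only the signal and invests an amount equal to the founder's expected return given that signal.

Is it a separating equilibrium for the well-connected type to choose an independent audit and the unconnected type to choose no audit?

Under separation the VC infers type exactly: audit → well-connected (pays 195), no audit → unconnected (pays 149).
Well-connected: audit gives 195 − 6 = 189; no audit gives 149 − 6 = 143. No deviation. ✓
Unconnected: no audit gives 149 − 8 = 141; audit gives 195 − 58 = 137. No deviation. ✓
Both incentive constraints hold.

Yes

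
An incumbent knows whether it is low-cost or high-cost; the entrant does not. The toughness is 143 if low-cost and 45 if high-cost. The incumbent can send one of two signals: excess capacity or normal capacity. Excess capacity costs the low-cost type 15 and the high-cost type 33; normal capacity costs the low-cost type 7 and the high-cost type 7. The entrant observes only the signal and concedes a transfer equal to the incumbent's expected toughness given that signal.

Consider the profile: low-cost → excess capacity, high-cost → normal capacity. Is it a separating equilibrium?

If types separate, excess capacity earns payment 143 and normal capacity earns 45.
Low-cost: excess capacity gives 143 − 15 = 128; normal capacity gives 45 − 7 = 38. No deviation. ✓
High-cost: normal capacity gives 45 − 7 = 38; excess capacity gives 143 − 33 = 110. Would deviate. ✗

No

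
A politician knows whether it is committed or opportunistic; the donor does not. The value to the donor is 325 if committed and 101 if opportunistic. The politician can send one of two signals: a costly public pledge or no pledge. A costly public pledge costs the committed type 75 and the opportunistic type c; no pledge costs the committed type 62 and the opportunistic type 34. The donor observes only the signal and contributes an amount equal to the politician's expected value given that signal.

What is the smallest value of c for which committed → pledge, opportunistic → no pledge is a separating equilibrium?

258

Under separation: pledge → committed (pays 325); no pledge → opportunistic (pays 101).
Committed: 325 − 75 = 250 ≥ 101 − 62 = 39. Holds regardless of c. ✓
Opportunistic: 101 − 34 ≥ 325 − c, so c ≥ 325 − 67 = 258.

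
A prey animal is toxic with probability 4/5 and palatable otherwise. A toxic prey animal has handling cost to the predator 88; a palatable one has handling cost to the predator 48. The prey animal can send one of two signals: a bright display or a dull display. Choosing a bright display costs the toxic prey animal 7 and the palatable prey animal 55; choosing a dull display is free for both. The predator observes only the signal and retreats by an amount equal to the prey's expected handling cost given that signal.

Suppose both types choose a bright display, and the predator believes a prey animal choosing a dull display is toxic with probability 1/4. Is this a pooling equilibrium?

No

At the pooled signal (bright display) the predator holds the prior 4/5 and pays 4/5·88 + 1/5·48 = 80. Off-path (dull display) belief 1/4 gives 1/4·88 + 3/4·48 = 58.
Toxic: bright display gives 80 − 7 = 73; dull display gives 58 − 0 = 58. Stays. ✓
Palatable: bright display gives 80 − 55 = 25; dull display gives 58 − 0 = 58. Deviates. ✗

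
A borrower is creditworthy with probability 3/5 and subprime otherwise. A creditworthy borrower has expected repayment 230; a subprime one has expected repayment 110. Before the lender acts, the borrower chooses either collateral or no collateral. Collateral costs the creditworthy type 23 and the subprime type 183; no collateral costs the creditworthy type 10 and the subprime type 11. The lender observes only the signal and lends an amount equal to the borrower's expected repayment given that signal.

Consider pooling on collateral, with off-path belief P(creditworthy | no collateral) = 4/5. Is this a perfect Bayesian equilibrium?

No

At the pooled signal (collateral) the lender holds the prior 3/5 and pays 3/5·230 + 2/5·110 = 182. Off-path (no collateral) belief 4/5 gives 4/5·230 + 1/5·110 = 206.
Creditworthy: collateral gives 182 − 23 = 159; no collateral gives 206 − 10 = 196. Deviates. ✗
Subprime: collateral gives 182 − 183 = -1; no collateral gives 206 − 11 = 195. Deviates. ✗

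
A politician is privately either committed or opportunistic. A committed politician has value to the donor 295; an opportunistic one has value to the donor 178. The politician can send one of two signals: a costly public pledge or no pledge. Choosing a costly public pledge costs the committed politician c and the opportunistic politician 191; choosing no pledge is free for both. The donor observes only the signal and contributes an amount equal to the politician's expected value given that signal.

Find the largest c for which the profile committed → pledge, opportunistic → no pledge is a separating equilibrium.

Under separation: pledge → committed (pays 295); no pledge → opportunistic (pays 178).
Opportunistic: 178 − 0 = 178 ≥ 295 − 191 = 104. Holds regardless of c. ✓
Committed: 295 − c ≥ 178 − 0, so c ≤ 295 − 178 = 117.

117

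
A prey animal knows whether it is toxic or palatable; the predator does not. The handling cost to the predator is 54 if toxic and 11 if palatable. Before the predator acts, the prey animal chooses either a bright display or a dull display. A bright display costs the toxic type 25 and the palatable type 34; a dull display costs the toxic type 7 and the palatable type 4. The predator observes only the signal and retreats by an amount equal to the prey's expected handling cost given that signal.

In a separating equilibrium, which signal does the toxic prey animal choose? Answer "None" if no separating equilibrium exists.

None

Try toxic → bright display, palatable → dull display:
  If types separate, bright display earns payment 54 and dull display earns 11.
  Toxic: bright display gives 54 − 25 = 29; dull display gives 11 − 7 = 4. No deviation. ✓
  Palatable: dull display gives 11 − 4 = 7; bright display gives 54 − 34 = 20. Would deviate. ✗
Try toxic → dull display, palatable → bright display:
  If types separate, dull display earns payment 54 and bright display earns 11.
  Toxic: dull display gives 54 − 7 = 47; bright display gives 11 − 25 = -14. No deviation. ✓
  Palatable: bright display gives 11 − 34 = -23; dull display gives 54 − 4 = 50. Would deviate. ✗
Neither assignment is incentive-compatible.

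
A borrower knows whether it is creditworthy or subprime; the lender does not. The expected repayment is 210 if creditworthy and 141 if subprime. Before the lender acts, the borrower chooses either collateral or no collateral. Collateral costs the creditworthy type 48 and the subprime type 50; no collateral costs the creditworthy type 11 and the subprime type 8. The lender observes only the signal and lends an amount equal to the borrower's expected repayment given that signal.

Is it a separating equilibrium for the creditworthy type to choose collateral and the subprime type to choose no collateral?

Under separation the lender infers type exactly: collateral → creditworthy (pays 210), no collateral → subprime (pays 141).
Creditworthy: collateral gives 210 − 48 = 162; no collateral gives 141 − 11 = 130. No deviation. ✓
Subprime: no collateral gives 141 − 8 = 133; collateral gives 210 − 50 = 160. Would deviate. ✗

No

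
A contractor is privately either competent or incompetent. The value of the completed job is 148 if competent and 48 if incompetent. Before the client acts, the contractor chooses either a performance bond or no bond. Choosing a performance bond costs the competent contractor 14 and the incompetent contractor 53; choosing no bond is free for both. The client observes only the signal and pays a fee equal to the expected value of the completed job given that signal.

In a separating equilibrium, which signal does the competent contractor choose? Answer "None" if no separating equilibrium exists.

None

Try competent → bond, incompetent → no bond:
  If types separate, bond earns payment 148 and no bond earns 48.
  Competent: bond gives 148 − 14 = 134; no bond gives 48 − 0 = 48. No deviation. ✓
  Incompetent: no bond gives 48 − 0 = 48; bond gives 148 − 53 = 95. Would deviate. ✗
Try competent → no bond, incompetent → bond:
  If types separate, no bond earns payment 148 and bond earns 48.
  Competent: no bond gives 148 − 0 = 148; bond gives 48 − 14 = 34. No deviation. ✓
  Incompetent: bond gives 48 − 53 = -5; no bond gives 148 − 0 = 148. Would deviate. ✗
Neither assignment is incentive-compatible.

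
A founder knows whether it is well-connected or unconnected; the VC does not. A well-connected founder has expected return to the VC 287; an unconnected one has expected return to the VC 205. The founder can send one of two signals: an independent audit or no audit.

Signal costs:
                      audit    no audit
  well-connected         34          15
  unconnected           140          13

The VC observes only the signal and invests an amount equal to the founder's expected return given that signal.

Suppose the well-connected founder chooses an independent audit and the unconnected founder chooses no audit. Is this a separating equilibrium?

Yes

If types separate, audit earns payment 287 and no audit earns 205.
Well-connected: audit gives 287 − 34 = 253; no audit gives 205 − 15 = 190. No deviation. ✓
Unconnected: no audit gives 205 − 13 = 192; audit gives 287 − 140 = 147. No deviation. ✓
Both incentive constraints hold.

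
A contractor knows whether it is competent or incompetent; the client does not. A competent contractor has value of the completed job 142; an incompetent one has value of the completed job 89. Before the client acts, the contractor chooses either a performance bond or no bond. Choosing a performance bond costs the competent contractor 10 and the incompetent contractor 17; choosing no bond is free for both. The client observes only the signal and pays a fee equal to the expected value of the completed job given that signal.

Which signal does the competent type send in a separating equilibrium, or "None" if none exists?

Try competent → bond, incompetent → no bond:
  If types separate, bond earns payment 142 and no bond earns 89.
  Competent: bond gives 142 − 10 = 132; no bond gives 89 − 0 = 89. No deviation. ✓
  Incompetent: no bond gives 89 − 0 = 89; bond gives 142 − 17 = 125. Would deviate. ✗
Try competent → no bond, incompetent → bond:
  If types separate, no bond earns payment 142 and bond earns 89.
  Competent: no bond gives 142 − 0 = 142; bond gives 89 − 10 = 79. No deviation. ✓
  Incompetent: bond gives 89 − 17 = 72; no bond gives 142 − 0 = 142. Would deviate. ✗
Neither assignment is incentive-compatible.

None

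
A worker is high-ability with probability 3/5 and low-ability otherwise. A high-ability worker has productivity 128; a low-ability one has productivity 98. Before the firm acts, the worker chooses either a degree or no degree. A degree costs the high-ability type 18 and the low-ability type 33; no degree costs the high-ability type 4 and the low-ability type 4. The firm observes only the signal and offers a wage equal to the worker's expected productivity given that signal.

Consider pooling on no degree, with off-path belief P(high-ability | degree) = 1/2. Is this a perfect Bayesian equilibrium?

Yes

At the pooled signal (no degree) the firm holds the prior 3/5 and pays 3/5·128 + 2/5·98 = 116. Off-path (degree) belief 1/2 gives 1/2·128 + 1/2·98 = 113.
High-ability: no degree gives 116 − 4 = 112; degree gives 113 − 18 = 95. Stays. ✓
Low-ability: no degree gives 116 − 4 = 112; degree gives 113 − 33 = 80. Stays. ✓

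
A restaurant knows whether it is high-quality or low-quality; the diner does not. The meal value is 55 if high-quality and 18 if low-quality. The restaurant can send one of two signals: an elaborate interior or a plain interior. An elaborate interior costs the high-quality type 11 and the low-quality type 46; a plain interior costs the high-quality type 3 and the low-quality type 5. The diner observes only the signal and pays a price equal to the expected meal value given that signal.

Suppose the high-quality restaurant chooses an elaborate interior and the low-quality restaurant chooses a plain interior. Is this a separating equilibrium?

Under separation the diner infers type exactly: elaborate interior → high-quality (pays 55), plain interior → low-quality (pays 18).
High-quality: elaborate interior gives 55 − 11 = 44; plain interior gives 18 − 3 = 15. No deviation. ✓
Low-quality: plain interior gives 18 − 5 = 13; elaborate interior gives 55 − 46 = 9. No deviation. ✓
Neither type gains from mimicking the other.

Yes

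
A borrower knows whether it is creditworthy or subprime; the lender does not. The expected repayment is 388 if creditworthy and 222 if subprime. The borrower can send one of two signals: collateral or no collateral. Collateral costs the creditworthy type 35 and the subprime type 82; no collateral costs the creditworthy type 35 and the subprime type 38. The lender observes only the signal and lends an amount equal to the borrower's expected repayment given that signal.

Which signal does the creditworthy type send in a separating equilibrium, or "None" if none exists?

None

Try creditworthy → collateral, subprime → no collateral:
  If types separate, collateral earns payment 388 and no collateral earns 222.
  Creditworthy: collateral gives 388 − 35 = 353; no collateral gives 222 − 35 = 187. No deviation. ✓
  Subprime: no collateral gives 222 − 38 = 184; collateral gives 388 − 82 = 306. Would deviate. ✗
Try creditworthy → no collateral, subprime → collateral:
  If types separate, no collateral earns payment 388 and collateral earns 222.
  Creditworthy: no collateral gives 388 − 35 = 353; collateral gives 222 − 35 = 187. No deviation. ✓
  Subprime: collateral gives 222 − 82 = 140; no collateral gives 388 − 38 = 350. Would deviate. ✗
Neither assignment is incentive-compatible.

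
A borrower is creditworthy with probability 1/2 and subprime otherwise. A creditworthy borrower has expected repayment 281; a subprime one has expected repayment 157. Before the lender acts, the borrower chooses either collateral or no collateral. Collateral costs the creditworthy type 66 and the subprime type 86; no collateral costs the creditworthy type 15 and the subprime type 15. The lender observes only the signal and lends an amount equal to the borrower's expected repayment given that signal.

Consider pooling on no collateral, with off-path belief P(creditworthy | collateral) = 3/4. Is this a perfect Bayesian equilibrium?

Yes

At the pooled signal (no collateral) the lender holds the prior 1/2 and pays 1/2·281 + 1/2·157 = 219. Off-path (collateral) belief 3/4 gives 3/4·281 + 1/4·157 = 250.
Creditworthy: no collateral gives 219 − 15 = 204; collateral gives 250 − 66 = 184. Stays. ✓
Subprime: no collateral gives 219 − 15 = 204; collateral gives 250 − 86 = 164. Stays. ✓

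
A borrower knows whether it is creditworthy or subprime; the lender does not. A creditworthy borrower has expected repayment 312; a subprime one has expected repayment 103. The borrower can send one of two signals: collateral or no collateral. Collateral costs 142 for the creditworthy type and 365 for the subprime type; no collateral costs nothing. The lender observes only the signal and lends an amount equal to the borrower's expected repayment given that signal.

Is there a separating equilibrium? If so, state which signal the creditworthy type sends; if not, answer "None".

Try creditworthy → collateral, subprime → no collateral:
  If types separate, collateral earns payment 312 and no collateral earns 103.
  Creditworthy: collateral gives 312 − 142 = 170; no collateral gives 103 − 0 = 103. No deviation. ✓
  Subprime: no collateral gives 103 − 0 = 103; collateral gives 312 − 365 = -53. No deviation. ✓
Both hold — the creditworthy type sends collateral.

collateral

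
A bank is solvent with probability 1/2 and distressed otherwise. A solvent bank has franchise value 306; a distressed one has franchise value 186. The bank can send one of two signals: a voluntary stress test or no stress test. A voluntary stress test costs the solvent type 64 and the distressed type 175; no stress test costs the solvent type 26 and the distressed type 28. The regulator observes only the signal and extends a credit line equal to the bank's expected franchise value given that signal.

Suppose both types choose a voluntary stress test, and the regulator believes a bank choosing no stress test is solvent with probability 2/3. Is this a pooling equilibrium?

On the equilibrium path (stress test) the regulator holds the prior 1/2 and pays 1/2·306 + 1/2·186 = 246. Off-path (no stress test) belief 2/3 gives 2/3·306 + 1/3·186 = 266.
Solvent: stress test gives 246 − 64 = 182; no stress test gives 266 − 26 = 240. Deviates. ✗
Distressed: stress test gives 246 − 175 = 71; no stress test gives 266 − 28 = 238. Deviates. ✗

No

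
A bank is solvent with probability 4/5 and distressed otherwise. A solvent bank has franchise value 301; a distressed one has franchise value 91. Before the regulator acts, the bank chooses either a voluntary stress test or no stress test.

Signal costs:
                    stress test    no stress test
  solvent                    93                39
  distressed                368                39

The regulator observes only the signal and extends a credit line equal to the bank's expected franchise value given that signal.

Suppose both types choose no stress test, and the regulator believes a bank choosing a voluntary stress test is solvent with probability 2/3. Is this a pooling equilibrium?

On the equilibrium path (no stress test) the regulator holds the prior 4/5 and pays 4/5·301 + 1/5·91 = 259. Off-path (stress test) belief 2/3 gives 2/3·301 + 1/3·91 = 231.
Solvent: no stress test gives 259 − 39 = 220; stress test gives 231 − 93 = 138. Stays. ✓
Distressed: no stress test gives 259 − 39 = 220; stress test gives 231 − 368 = -137. Stays. ✓
Beliefs are Bayes-consistent on-path and both types best-respond.

Yes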